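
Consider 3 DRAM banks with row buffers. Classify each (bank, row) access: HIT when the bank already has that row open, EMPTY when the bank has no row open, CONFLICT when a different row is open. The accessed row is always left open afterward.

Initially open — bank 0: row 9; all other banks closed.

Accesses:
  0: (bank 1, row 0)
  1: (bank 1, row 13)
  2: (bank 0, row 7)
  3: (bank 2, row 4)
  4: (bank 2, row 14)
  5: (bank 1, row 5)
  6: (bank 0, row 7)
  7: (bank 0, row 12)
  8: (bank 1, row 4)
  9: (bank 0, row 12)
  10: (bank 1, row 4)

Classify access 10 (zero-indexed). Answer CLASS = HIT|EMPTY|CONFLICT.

step 0: bank1 None->0 [EMPTY]
step 1: bank1 0->13 [CONFLICT]
step 2: bank0 9->7 [CONFLICT]
step 3: bank2 None->4 [EMPTY]
step 4: bank2 4->14 [CONFLICT]
step 5: bank1 13->5 [CONFLICT]
step 6: bank0 7->7 [HIT]
step 7: bank0 7->12 [CONFLICT]
step 8: bank1 5->4 [CONFLICT]
step 9: bank0 12->12 [HIT]
step 10: bank1 4->4 [HIT]

CLASS = HIT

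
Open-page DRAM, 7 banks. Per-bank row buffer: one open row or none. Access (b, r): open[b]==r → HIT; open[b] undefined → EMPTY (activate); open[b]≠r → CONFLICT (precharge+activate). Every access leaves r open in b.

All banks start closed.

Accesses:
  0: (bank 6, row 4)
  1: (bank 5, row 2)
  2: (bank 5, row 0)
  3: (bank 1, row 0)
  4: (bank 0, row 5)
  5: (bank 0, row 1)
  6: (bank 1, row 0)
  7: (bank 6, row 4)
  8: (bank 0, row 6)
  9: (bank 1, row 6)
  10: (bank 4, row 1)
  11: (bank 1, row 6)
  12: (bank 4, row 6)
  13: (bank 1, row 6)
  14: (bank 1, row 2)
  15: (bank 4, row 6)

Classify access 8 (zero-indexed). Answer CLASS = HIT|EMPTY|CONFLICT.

step 0: bank6 None->4 [EMPTY]
step 1: bank5 None->2 [EMPTY]
step 2: bank5 2->0 [CONFLICT]
step 3: bank1 None->0 [EMPTY]
step 4: bank0 None->5 [EMPTY]
step 5: bank0 5->1 [CONFLICT]
step 6: bank1 0->0 [HIT]
step 7: bank6 4->4 [HIT]
step 8: bank0 1->6 [CONFLICT]
step 9: bank1 0->6 [CONFLICT]
step 10: bank4 None->1 [EMPTY]
step 11: bank1 6->6 [HIT]
step 12: bank4 1->6 [CONFLICT]
step 13: bank1 6->6 [HIT]
step 14: bank1 6->2 [CONFLICT]
step 15: bank4 6->6 [HIT]

CLASS = CONFLICT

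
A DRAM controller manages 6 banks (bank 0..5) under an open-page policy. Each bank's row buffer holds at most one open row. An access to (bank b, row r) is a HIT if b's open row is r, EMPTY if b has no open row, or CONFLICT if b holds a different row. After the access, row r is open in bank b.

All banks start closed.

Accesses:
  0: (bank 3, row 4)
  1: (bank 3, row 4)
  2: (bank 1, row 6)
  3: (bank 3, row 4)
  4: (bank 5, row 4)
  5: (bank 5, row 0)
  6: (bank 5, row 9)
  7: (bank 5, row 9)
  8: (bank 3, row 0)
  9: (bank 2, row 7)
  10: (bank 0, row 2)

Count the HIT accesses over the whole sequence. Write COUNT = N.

step 0: bank3 None->4 [EMPTY]
step 1: bank3 4->4 [HIT]
step 2: bank1 None->6 [EMPTY]
step 3: bank3 4->4 [HIT]
step 4: bank5 None->4 [EMPTY]
step 5: bank5 4->0 [CONFLICT]
step 6: bank5 0->9 [CONFLICT]
step 7: bank5 9->9 [HIT]
step 8: bank3 4->0 [CONFLICT]
step 9: bank2 None->7 [EMPTY]
step 10: bank0 None->2 [EMPTY]

COUNT = 3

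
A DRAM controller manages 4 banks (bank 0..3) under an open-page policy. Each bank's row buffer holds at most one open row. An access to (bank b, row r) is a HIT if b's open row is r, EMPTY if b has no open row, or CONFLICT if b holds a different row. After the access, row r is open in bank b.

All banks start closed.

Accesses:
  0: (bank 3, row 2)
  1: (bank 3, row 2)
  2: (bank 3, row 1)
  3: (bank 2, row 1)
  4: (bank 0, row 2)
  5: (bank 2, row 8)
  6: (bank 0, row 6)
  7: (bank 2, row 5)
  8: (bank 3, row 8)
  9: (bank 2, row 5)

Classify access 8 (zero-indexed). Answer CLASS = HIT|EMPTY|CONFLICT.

0: bank 3 row 2 — prev None → EMPTY
1: bank 3 row 2 — prev 2 → HIT
2: bank 3 row 1 — prev 2 → CONFLICT
3: bank 2 row 1 — prev None → EMPTY
4: bank 0 row 2 — prev None → EMPTY
5: bank 2 row 8 — prev 1 → CONFLICT
6: bank 0 row 6 — prev 2 → CONFLICT
7: bank 2 row 5 — prev 8 → CONFLICT
8: bank 3 row 8 — prev 1 → CONFLICT
9: bank 2 row 5 — prev 5 → HIT

CLASS = CONFLICT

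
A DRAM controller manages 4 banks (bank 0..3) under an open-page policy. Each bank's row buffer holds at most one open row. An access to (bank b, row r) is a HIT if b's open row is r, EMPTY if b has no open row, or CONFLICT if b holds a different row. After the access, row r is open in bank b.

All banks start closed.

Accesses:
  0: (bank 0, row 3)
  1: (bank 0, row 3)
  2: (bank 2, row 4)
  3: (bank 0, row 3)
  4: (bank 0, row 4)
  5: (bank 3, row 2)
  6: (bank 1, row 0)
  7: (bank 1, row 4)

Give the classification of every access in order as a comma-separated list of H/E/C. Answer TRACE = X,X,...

0: bank 0 row 3 — prev None → EMPTY
1: bank 0 row 3 — prev 3 → HIT
2: bank 2 row 4 — prev None → EMPTY
3: bank 0 row 3 — prev 3 → HIT
4: bank 0 row 4 — prev 3 → CONFLICT
5: bank 3 row 2 — prev None → EMPTY
6: bank 1 row 0 — prev None → EMPTY
7: bank 1 row 4 — prev 0 → CONFLICT

TRACE = E,H,E,H,C,E,E,C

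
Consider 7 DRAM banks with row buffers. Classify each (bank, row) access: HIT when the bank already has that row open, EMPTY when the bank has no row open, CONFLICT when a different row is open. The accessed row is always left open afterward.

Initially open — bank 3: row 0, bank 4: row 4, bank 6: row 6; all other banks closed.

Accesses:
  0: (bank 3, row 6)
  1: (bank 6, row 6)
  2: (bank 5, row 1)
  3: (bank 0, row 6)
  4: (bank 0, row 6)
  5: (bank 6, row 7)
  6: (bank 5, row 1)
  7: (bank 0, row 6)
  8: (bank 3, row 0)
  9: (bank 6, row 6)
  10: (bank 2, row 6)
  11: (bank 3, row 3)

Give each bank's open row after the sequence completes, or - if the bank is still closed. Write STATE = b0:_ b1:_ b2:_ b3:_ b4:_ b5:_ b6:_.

step 0: bank3 0->6 [CONFLICT]
step 1: bank6 6->6 [HIT]
step 2: bank5 None->1 [EMPTY]
step 3: bank0 None->6 [EMPTY]
step 4: bank0 6->6 [HIT]
step 5: bank6 6->7 [CONFLICT]
step 6: bank5 1->1 [HIT]
step 7: bank0 6->6 [HIT]
step 8: bank3 6->0 [CONFLICT]
step 9: bank6 7->6 [CONFLICT]
step 10: bank2 None->6 [EMPTY]
step 11: bank3 0->3 [CONFLICT]

STATE = b0:6 b1:- b2:6 b3:3 b4:4 b5:1 b6:6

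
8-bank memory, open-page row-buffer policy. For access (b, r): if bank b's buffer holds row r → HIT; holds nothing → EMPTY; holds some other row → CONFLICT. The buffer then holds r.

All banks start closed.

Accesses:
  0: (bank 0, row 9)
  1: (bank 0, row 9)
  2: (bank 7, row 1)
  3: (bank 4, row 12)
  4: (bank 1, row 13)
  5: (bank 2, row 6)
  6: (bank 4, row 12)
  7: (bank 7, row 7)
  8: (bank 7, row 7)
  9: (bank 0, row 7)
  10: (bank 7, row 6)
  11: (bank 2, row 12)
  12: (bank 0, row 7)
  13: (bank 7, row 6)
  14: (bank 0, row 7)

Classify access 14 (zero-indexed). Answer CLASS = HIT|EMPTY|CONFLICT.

CLASS = HIT

#0 (0,9) E
#1 (0,9) H  (was 9)
#2 (7,1) E
#3 (4,12) E
#4 (1,13) E
#5 (2,6) E
#6 (4,12) H  (was 12)
#7 (7,7) C  (was 1)
#8 (7,7) H  (was 7)
#9 (0,7) C  (was 9)
#10 (7,6) C  (was 7)
#11 (2,12) C  (was 6)
#12 (0,7) H  (was 7)
#13 (7,6) H  (was 6)
#14 (0,7) H  (was 7)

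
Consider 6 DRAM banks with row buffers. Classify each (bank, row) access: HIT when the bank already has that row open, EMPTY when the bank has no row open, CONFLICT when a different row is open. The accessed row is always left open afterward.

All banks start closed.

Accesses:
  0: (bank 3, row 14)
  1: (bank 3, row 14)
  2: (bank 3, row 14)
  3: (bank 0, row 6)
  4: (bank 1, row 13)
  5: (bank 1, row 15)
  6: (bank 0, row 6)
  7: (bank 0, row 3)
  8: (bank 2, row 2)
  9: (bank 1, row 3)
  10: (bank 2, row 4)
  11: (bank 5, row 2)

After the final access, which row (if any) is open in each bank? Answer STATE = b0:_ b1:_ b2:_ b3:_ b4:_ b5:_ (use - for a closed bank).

STATE = b0:3 b1:3 b2:4 b3:14 b4:- b5:2

0: bank 3 row 14 — prev None → EMPTY
1: bank 3 row 14 — prev 14 → HIT
2: bank 3 row 14 — prev 14 → HIT
3: bank 0 row 6 — prev None → EMPTY
4: bank 1 row 13 — prev None → EMPTY
5: bank 1 row 15 — prev 13 → CONFLICT
6: bank 0 row 6 — prev 6 → HIT
7: bank 0 row 3 — prev 6 → CONFLICT
8: bank 2 row 2 — prev None → EMPTY
9: bank 1 row 3 — prev 15 → CONFLICT
10: bank 2 row 4 — prev 2 → CONFLICT
11: bank 5 row 2 — prev None → EMPTY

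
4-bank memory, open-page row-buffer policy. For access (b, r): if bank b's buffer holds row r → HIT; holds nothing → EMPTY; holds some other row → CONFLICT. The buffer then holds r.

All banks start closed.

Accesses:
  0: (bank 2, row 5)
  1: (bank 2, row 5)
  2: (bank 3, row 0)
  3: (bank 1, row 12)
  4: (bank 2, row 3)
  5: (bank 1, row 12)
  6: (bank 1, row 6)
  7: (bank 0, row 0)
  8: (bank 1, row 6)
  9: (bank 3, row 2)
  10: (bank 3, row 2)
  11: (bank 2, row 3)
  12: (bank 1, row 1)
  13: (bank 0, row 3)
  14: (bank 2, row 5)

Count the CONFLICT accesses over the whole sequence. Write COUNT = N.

COUNT = 6

  [0] b2 r5: no row ⇒ E
  [1] b2 r5: had r5 ⇒ H
  [2] b3 r0: no row ⇒ E
  [3] b1 r12: no row ⇒ E
  [4] b2 r3: had r5 ⇒ C
  [5] b1 r12: had r12 ⇒ H
  [6] b1 r6: had r12 ⇒ C
  [7] b0 r0: no row ⇒ E
  [8] b1 r6: had r6 ⇒ H
  [9] b3 r2: had r0 ⇒ C
  [10] b3 r2: had r2 ⇒ H
  [11] b2 r3: had r3 ⇒ H
  [12] b1 r1: had r6 ⇒ C
  [13] b0 r3: had r0 ⇒ C
  [14] b2 r5: had r3 ⇒ C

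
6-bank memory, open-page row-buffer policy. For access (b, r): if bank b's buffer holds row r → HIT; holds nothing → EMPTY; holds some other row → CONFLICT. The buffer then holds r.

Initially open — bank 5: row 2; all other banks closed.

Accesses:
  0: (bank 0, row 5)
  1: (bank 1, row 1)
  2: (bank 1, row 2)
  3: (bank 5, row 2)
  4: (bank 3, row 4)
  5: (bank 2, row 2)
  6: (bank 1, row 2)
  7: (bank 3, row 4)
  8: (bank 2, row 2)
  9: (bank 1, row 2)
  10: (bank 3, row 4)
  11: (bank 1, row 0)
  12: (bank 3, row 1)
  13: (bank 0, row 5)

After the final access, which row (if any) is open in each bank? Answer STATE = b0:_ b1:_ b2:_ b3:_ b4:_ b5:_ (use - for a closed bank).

step 0: bank0 None->5 [EMPTY]
step 1: bank1 None->1 [EMPTY]
step 2: bank1 1->2 [CONFLICT]
step 3: bank5 2->2 [HIT]
step 4: bank3 None->4 [EMPTY]
step 5: bank2 None->2 [EMPTY]
step 6: bank1 2->2 [HIT]
step 7: bank3 4->4 [HIT]
step 8: bank2 2->2 [HIT]
step 9: bank1 2->2 [HIT]
step 10: bank3 4->4 [HIT]
step 11: bank1 2->0 [CONFLICT]
step 12: bank3 4->1 [CONFLICT]
step 13: bank0 5->5 [HIT]

STATE = b0:5 b1:0 b2:2 b3:1 b4:- b5:2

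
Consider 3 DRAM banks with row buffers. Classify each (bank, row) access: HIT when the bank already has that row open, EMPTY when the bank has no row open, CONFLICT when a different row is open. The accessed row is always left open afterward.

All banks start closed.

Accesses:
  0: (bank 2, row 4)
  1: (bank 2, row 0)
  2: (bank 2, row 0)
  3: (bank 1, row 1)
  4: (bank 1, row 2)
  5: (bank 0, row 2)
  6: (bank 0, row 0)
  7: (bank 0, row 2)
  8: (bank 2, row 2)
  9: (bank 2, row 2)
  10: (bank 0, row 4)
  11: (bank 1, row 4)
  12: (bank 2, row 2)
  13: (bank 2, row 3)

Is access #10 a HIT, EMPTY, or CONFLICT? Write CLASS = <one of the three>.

  [0] b2 r4: no row ⇒ E
  [1] b2 r0: had r4 ⇒ C
  [2] b2 r0: had r0 ⇒ H
  [3] b1 r1: no row ⇒ E
  [4] b1 r2: had r1 ⇒ C
  [5] b0 r2: no row ⇒ E
  [6] b0 r0: had r2 ⇒ C
  [7] b0 r2: had r0 ⇒ C
  [8] b2 r2: had r0 ⇒ C
  [9] b2 r2: had r2 ⇒ H
  [10] b0 r4: had r2 ⇒ C
  [11] b1 r4: had r2 ⇒ C
  [12] b2 r2: had r2 ⇒ H
  [13] b2 r3: had r2 ⇒ C

CLASS = CONFLICT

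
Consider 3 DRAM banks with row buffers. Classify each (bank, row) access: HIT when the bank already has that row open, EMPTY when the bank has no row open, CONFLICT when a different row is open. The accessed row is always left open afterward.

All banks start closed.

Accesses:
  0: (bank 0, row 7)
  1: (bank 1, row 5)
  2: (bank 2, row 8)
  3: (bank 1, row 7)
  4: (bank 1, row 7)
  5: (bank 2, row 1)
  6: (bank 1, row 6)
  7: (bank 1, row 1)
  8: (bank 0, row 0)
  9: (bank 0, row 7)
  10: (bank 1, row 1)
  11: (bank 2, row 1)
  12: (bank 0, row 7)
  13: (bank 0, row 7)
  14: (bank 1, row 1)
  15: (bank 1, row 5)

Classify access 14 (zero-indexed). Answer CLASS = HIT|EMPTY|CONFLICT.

CLASS = HIT

0: bank 0 row 7 — prev None → EMPTY
1: bank 1 row 5 — prev None → EMPTY
2: bank 2 row 8 — prev None → EMPTY
3: bank 1 row 7 — prev 5 → CONFLICT
4: bank 1 row 7 — prev 7 → HIT
5: bank 2 row 1 — prev 8 → CONFLICT
6: bank 1 row 6 — prev 7 → CONFLICT
7: bank 1 row 1 — prev 6 → CONFLICT
8: bank 0 row 0 — prev 7 → CONFLICT
9: bank 0 row 7 — prev 0 → CONFLICT
10: bank 1 row 1 — prev 1 → HIT
11: bank 2 row 1 — prev 1 → HIT
12: bank 0 row 7 — prev 7 → HIT
13: bank 0 row 7 — prev 7 → HIT
14: bank 1 row 1 — prev 1 → HIT
15: bank 1 row 5 — prev 1 → CONFLICT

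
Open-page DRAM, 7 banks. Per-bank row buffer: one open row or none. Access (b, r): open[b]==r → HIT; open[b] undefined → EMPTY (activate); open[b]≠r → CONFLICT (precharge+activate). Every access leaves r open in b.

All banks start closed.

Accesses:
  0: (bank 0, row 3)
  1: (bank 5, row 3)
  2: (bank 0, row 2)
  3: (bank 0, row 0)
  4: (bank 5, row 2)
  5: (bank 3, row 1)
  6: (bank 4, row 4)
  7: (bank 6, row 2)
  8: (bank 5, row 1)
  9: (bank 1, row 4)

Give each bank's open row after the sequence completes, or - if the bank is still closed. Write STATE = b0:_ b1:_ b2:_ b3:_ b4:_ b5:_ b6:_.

STATE = b0:0 b1:4 b2:- b3:1 b4:4 b5:1 b6:2

  [0] b0 r3: no row ⇒ E
  [1] b5 r3: no row ⇒ E
  [2] b0 r2: had r3 ⇒ C
  [3] b0 r0: had r2 ⇒ C
  [4] b5 r2: had r3 ⇒ C
  [5] b3 r1: no row ⇒ E
  [6] b4 r4: no row ⇒ E
  [7] b6 r2: no row ⇒ E
  [8] b5 r1: had r2 ⇒ C
  [9] b1 r4: no row ⇒ E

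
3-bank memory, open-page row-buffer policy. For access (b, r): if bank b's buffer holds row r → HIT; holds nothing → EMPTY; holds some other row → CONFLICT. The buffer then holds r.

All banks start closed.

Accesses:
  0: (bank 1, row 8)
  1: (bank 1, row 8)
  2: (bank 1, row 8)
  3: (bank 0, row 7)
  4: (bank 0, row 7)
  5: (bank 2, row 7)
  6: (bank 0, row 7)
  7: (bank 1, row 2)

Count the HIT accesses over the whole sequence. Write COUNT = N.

COUNT = 4

0: bank 1 row 8 — prev None → EMPTY
1: bank 1 row 8 — prev 8 → HIT
2: bank 1 row 8 — prev 8 → HIT
3: bank 0 row 7 — prev None → EMPTY
4: bank 0 row 7 — prev 7 → HIT
5: bank 2 row 7 — prev None → EMPTY
6: bank 0 row 7 — prev 7 → HIT
7: bank 1 row 2 — prev 8 → CONFLICT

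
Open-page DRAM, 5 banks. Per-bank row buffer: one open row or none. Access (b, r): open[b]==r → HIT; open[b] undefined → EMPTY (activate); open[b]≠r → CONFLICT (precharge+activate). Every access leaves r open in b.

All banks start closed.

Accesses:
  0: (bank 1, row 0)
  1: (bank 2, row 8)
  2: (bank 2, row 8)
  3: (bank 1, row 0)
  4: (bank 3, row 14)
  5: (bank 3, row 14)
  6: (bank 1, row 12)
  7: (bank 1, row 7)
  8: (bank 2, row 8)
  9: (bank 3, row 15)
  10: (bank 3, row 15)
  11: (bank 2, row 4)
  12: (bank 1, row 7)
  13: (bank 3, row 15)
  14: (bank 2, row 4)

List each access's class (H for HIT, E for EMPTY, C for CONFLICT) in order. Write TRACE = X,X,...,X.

TRACE = E,E,H,H,E,H,C,C,H,C,H,C,H,H,H

0: bank 1 row 0 — prev None → EMPTY
1: bank 2 row 8 — prev None → EMPTY
2: bank 2 row 8 — prev 8 → HIT
3: bank 1 row 0 — prev 0 → HIT
4: bank 3 row 14 — prev None → EMPTY
5: bank 3 row 14 — prev 14 → HIT
6: bank 1 row 12 — prev 0 → CONFLICT
7: bank 1 row 7 — prev 12 → CONFLICT
8: bank 2 row 8 — prev 8 → HIT
9: bank 3 row 15 — prev 14 → CONFLICT
10: bank 3 row 15 — prev 15 → HIT
11: bank 2 row 4 — prev 8 → CONFLICT
12: bank 1 row 7 — prev 7 → HIT
13: bank 3 row 15 — prev 15 → HIT
14: bank 2 row 4 — prev 4 → HIT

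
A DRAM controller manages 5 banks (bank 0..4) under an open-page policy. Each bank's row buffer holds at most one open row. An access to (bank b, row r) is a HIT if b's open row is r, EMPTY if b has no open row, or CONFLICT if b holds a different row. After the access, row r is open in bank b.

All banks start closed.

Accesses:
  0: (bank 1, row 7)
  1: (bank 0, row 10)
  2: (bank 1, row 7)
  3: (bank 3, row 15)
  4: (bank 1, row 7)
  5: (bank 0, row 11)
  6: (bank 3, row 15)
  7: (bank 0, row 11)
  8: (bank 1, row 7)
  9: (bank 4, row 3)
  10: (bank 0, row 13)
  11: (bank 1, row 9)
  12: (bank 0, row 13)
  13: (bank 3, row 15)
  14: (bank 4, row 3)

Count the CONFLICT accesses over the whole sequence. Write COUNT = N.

#0 (1,7) E
#1 (0,10) E
#2 (1,7) H  (was 7)
#3 (3,15) E
#4 (1,7) H  (was 7)
#5 (0,11) C  (was 10)
#6 (3,15) H  (was 15)
#7 (0,11) H  (was 11)
#8 (1,7) H  (was 7)
#9 (4,3) E
#10 (0,13) C  (was 11)
#11 (1,9) C  (was 7)
#12 (0,13) H  (was 13)
#13 (3,15) H  (was 15)
#14 (4,3) H  (was 3)

COUNT = 3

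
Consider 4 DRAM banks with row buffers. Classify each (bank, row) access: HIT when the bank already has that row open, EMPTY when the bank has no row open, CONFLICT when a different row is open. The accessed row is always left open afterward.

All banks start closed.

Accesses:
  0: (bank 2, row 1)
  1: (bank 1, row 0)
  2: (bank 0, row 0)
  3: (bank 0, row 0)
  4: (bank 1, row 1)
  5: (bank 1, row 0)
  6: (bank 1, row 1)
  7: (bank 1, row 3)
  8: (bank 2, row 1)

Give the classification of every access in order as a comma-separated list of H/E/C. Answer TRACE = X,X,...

TRACE = E,E,E,H,C,C,C,C,H

0: bank 2 row 1 — prev None → EMPTY
1: bank 1 row 0 — prev None → EMPTY
2: bank 0 row 0 — prev None → EMPTY
3: bank 0 row 0 — prev 0 → HIT
4: bank 1 row 1 — prev 0 → CONFLICT
5: bank 1 row 0 — prev 1 → CONFLICT
6: bank 1 row 1 — prev 0 → CONFLICT
7: bank 1 row 3 — prev 1 → CONFLICT
8: bank 2 row 1 — prev 1 → HIT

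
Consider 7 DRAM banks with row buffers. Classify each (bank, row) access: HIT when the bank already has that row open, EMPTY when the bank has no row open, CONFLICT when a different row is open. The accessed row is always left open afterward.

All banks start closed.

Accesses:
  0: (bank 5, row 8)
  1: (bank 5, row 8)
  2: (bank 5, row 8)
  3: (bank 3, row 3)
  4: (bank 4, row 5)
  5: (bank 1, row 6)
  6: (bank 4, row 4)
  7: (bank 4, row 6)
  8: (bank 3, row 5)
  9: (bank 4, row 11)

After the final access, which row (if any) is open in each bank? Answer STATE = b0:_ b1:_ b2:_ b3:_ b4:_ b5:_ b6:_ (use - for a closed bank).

  [0] b5 r8: no row ⇒ E
  [1] b5 r8: had r8 ⇒ H
  [2] b5 r8: had r8 ⇒ H
  [3] b3 r3: no row ⇒ E
  [4] b4 r5: no row ⇒ E
  [5] b1 r6: no row ⇒ E
  [6] b4 r4: had r5 ⇒ C
  [7] b4 r6: had r4 ⇒ C
  [8] b3 r5: had r3 ⇒ C
  [9] b4 r11: had r6 ⇒ C

STATE = b0:- b1:6 b2:- b3:5 b4:11 b5:8 b6:-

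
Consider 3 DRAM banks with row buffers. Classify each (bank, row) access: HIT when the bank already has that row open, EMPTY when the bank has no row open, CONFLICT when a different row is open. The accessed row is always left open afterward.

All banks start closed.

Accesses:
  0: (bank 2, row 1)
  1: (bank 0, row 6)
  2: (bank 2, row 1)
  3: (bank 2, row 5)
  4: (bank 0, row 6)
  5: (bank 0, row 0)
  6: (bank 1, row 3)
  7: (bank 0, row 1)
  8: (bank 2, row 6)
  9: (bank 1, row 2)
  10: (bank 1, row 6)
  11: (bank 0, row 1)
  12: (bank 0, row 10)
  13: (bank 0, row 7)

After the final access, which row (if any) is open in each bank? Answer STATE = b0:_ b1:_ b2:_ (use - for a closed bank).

0: bank 2 row 1 — prev None → EMPTY
1: bank 0 row 6 — prev None → EMPTY
2: bank 2 row 1 — prev 1 → HIT
3: bank 2 row 5 — prev 1 → CONFLICT
4: bank 0 row 6 — prev 6 → HIT
5: bank 0 row 0 — prev 6 → CONFLICT
6: bank 1 row 3 — prev None → EMPTY
7: bank 0 row 1 — prev 0 → CONFLICT
8: bank 2 row 6 — prev 5 → CONFLICT
9: bank 1 row 2 — prev 3 → CONFLICT
10: bank 1 row 6 — prev 2 → CONFLICT
11: bank 0 row 1 — prev 1 → HIT
12: bank 0 row 10 — prev 1 → CONFLICT
13: bank 0 row 7 — prev 10 → CONFLICT

STATE = b0:7 b1:6 b2:6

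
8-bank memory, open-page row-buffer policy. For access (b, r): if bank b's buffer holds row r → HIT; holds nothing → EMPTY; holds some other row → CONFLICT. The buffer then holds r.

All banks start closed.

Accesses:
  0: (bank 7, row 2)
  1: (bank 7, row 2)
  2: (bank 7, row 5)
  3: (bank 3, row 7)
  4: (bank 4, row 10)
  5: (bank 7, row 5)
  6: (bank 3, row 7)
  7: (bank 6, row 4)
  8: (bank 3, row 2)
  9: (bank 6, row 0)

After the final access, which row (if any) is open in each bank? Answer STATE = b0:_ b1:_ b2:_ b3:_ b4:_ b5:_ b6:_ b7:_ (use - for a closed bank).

STATE = b0:- b1:- b2:- b3:2 b4:10 b5:- b6:0 b7:5

step 0: bank7 None->2 [EMPTY]
step 1: bank7 2->2 [HIT]
step 2: bank7 2->5 [CONFLICT]
step 3: bank3 None->7 [EMPTY]
step 4: bank4 None->10 [EMPTY]
step 5: bank7 5->5 [HIT]
step 6: bank3 7->7 [HIT]
step 7: bank6 None->4 [EMPTY]
step 8: bank3 7->2 [CONFLICT]
step 9: bank6 4->0 [CONFLICT]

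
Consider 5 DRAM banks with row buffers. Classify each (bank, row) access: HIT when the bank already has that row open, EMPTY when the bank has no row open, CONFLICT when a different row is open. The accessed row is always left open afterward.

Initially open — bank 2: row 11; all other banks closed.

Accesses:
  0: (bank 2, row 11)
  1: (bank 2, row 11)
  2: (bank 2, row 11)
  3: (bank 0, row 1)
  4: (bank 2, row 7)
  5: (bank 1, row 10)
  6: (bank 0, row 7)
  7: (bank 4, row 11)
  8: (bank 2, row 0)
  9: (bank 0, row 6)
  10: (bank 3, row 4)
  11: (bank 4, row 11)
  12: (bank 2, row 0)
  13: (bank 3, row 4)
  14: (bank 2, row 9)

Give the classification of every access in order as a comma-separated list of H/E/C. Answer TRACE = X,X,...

TRACE = H,H,H,E,C,E,C,E,C,C,E,H,H,H,C

step 0: bank2 11->11 [HIT]
step 1: bank2 11->11 [HIT]
step 2: bank2 11->11 [HIT]
step 3: bank0 None->1 [EMPTY]
step 4: bank2 11->7 [CONFLICT]
step 5: bank1 None->10 [EMPTY]
step 6: bank0 1->7 [CONFLICT]
step 7: bank4 None->11 [EMPTY]
step 8: bank2 7->0 [CONFLICT]
step 9: bank0 7->6 [CONFLICT]
step 10: bank3 None->4 [EMPTY]
step 11: bank4 11->11 [HIT]
step 12: bank2 0->0 [HIT]
step 13: bank3 4->4 [HIT]
step 14: bank2 0->9 [CONFLICT]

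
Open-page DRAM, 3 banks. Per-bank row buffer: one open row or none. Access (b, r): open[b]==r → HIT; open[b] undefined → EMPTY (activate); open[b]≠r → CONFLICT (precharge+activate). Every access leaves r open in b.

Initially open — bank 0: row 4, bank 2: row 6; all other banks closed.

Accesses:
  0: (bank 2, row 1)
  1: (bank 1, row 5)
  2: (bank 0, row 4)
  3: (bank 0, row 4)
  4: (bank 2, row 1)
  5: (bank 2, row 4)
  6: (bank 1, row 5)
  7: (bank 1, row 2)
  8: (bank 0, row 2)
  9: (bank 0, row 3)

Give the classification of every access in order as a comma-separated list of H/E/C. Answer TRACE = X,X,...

#0 (2,1) C  (was 6)
#1 (1,5) E
#2 (0,4) H  (was 4)
#3 (0,4) H  (was 4)
#4 (2,1) H  (was 1)
#5 (2,4) C  (was 1)
#6 (1,5) H  (was 5)
#7 (1,2) C  (was 5)
#8 (0,2) C  (was 4)
#9 (0,3) C  (was 2)

TRACE = C,E,H,H,H,C,H,C,C,C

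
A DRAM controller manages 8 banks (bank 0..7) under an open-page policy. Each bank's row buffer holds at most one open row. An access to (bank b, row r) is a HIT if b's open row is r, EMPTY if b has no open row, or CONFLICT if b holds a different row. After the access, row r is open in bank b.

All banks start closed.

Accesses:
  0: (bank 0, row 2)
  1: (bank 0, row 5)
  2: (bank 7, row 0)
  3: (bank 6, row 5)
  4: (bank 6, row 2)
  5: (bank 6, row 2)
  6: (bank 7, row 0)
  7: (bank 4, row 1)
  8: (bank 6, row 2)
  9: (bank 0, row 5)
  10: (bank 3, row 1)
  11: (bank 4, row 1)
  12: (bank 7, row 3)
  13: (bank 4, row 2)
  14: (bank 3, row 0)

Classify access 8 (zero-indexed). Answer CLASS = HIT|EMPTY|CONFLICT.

  [0] b0 r2: no row ⇒ E
  [1] b0 r5: had r2 ⇒ C
  [2] b7 r0: no row ⇒ E
  [3] b6 r5: no row ⇒ E
  [4] b6 r2: had r5 ⇒ C
  [5] b6 r2: had r2 ⇒ H
  [6] b7 r0: had r0 ⇒ H
  [7] b4 r1: no row ⇒ E
  [8] b6 r2: had r2 ⇒ H
  [9] b0 r5: had r5 ⇒ H
  [10] b3 r1: no row ⇒ E
  [11] b4 r1: had r1 ⇒ H
  [12] b7 r3: had r0 ⇒ C
  [13] b4 r2: had r1 ⇒ C
  [14] b3 r0: had r1 ⇒ C

CLASS = HIT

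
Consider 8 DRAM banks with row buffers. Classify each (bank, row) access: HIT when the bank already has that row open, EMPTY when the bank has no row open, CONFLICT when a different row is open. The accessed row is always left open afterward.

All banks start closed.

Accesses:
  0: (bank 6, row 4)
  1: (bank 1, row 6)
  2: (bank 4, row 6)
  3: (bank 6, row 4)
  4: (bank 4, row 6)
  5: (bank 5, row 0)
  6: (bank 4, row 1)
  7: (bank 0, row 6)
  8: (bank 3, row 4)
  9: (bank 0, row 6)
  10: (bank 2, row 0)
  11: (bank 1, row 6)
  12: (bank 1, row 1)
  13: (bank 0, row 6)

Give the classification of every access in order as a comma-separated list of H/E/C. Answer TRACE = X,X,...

0: bank 6 row 4 — prev None → EMPTY
1: bank 1 row 6 — prev None → EMPTY
2: bank 4 row 6 — prev None → EMPTY
3: bank 6 row 4 — prev 4 → HIT
4: bank 4 row 6 — prev 6 → HIT
5: bank 5 row 0 — prev None → EMPTY
6: bank 4 row 1 — prev 6 → CONFLICT
7: bank 0 row 6 — prev None → EMPTY
8: bank 3 row 4 — prev None → EMPTY
9: bank 0 row 6 — prev 6 → HIT
10: bank 2 row 0 — prev None → EMPTY
11: bank 1 row 6 — prev 6 → HIT
12: bank 1 row 1 — prev 6 → CONFLICT
13: bank 0 row 6 — prev 6 → HIT

TRACE = E,E,E,H,H,E,C,E,E,H,E,H,C,H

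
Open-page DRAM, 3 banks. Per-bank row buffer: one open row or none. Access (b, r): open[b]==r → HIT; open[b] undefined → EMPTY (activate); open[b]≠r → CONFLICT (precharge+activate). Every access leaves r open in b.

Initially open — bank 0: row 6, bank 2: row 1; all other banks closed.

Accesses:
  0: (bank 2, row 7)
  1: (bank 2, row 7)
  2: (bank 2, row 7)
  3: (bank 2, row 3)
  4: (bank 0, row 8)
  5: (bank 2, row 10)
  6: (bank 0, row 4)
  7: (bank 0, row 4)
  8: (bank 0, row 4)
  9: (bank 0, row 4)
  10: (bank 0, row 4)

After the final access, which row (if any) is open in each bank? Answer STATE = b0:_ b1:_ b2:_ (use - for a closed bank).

STATE = b0:4 b1:- b2:10

step 0: bank2 1->7 [CONFLICT]
step 1: bank2 7->7 [HIT]
step 2: bank2 7->7 [HIT]
step 3: bank2 7->3 [CONFLICT]
step 4: bank0 6->8 [CONFLICT]
step 5: bank2 3->10 [CONFLICT]
step 6: bank0 8->4 [CONFLICT]
step 7: bank0 4->4 [HIT]
step 8: bank0 4->4 [HIT]
step 9: bank0 4->4 [HIT]
step 10: bank0 4->4 [HIT]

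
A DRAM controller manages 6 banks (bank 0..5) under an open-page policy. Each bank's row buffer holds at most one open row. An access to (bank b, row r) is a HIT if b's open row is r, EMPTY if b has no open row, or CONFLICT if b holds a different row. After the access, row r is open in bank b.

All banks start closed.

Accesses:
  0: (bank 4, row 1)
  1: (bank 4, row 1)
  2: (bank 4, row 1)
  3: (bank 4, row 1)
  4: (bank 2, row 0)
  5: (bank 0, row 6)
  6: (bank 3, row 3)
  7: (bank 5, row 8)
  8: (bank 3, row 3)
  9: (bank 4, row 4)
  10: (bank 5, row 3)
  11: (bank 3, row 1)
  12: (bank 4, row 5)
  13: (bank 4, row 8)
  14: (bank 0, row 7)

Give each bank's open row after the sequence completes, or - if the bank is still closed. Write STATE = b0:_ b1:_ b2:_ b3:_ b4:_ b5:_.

STATE = b0:7 b1:- b2:0 b3:1 b4:8 b5:3

step 0: bank4 None->1 [EMPTY]
step 1: bank4 1->1 [HIT]
step 2: bank4 1->1 [HIT]
step 3: bank4 1->1 [HIT]
step 4: bank2 None->0 [EMPTY]
step 5: bank0 None->6 [EMPTY]
step 6: bank3 None->3 [EMPTY]
step 7: bank5 None->8 [EMPTY]
step 8: bank3 3->3 [HIT]
step 9: bank4 1->4 [CONFLICT]
step 10: bank5 8->3 [CONFLICT]
step 11: bank3 3->1 [CONFLICT]
step 12: bank4 4->5 [CONFLICT]
step 13: bank4 5->8 [CONFLICT]
step 14: bank0 6->7 [CONFLICT]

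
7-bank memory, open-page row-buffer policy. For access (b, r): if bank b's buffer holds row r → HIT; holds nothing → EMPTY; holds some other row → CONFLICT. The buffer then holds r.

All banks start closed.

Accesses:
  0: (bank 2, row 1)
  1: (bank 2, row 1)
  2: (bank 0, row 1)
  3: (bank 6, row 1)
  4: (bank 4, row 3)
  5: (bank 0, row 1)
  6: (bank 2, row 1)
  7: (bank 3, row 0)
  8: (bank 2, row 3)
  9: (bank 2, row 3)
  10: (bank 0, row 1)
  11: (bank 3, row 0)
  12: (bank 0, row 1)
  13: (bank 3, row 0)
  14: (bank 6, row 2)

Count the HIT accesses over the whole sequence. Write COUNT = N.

COUNT = 8

step 0: bank2 None->1 [EMPTY]
step 1: bank2 1->1 [HIT]
step 2: bank0 None->1 [EMPTY]
step 3: bank6 None->1 [EMPTY]
step 4: bank4 None->3 [EMPTY]
step 5: bank0 1->1 [HIT]
step 6: bank2 1->1 [HIT]
step 7: bank3 None->0 [EMPTY]
step 8: bank2 1->3 [CONFLICT]
step 9: bank2 3->3 [HIT]
step 10: bank0 1->1 [HIT]
step 11: bank3 0->0 [HIT]
step 12: bank0 1->1 [HIT]
step 13: bank3 0->0 [HIT]
step 14: bank6 1->2 [CONFLICT]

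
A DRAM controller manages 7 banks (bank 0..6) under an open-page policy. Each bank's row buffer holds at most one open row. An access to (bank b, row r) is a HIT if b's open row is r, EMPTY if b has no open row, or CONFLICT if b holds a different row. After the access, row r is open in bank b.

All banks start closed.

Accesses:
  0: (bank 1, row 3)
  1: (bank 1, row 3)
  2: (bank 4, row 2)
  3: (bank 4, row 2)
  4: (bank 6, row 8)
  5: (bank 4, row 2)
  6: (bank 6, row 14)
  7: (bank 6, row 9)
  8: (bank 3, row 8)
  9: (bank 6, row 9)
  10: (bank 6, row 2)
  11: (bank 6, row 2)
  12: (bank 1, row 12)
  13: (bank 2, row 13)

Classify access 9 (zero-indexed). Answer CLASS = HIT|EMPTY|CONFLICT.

#0 (1,3) E
#1 (1,3) H  (was 3)
#2 (4,2) E
#3 (4,2) H  (was 2)
#4 (6,8) E
#5 (4,2) H  (was 2)
#6 (6,14) C  (was 8)
#7 (6,9) C  (was 14)
#8 (3,8) E
#9 (6,9) H  (was 9)
#10 (6,2) C  (was 9)
#11 (6,2) H  (was 2)
#12 (1,12) C  (was 3)
#13 (2,13) E

CLASS = HIT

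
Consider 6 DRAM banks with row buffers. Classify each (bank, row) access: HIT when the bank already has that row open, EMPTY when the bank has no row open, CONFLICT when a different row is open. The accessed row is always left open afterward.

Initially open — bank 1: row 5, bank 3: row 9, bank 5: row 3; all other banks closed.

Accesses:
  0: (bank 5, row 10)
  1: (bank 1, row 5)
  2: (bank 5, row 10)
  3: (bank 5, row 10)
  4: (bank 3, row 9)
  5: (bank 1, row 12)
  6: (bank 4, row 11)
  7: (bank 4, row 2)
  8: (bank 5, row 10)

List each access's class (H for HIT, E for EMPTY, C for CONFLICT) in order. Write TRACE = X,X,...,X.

#0 (5,10) C  (was 3)
#1 (1,5) H  (was 5)
#2 (5,10) H  (was 10)
#3 (5,10) H  (was 10)
#4 (3,9) H  (was 9)
#5 (1,12) C  (was 5)
#6 (4,11) E
#7 (4,2) C  (was 11)
#8 (5,10) H  (was 10)

TRACE = C,H,H,H,H,C,E,C,H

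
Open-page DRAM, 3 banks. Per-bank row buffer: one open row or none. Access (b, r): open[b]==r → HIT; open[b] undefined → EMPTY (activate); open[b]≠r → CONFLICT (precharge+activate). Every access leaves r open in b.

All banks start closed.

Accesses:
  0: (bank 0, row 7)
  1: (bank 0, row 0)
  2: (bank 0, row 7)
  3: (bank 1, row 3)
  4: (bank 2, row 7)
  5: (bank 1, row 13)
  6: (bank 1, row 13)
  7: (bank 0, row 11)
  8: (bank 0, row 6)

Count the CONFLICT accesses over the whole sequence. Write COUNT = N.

COUNT = 5

  [0] b0 r7: no row ⇒ E
  [1] b0 r0: had r7 ⇒ C
  [2] b0 r7: had r0 ⇒ C
  [3] b1 r3: no row ⇒ E
  [4] b2 r7: no row ⇒ E
  [5] b1 r13: had r3 ⇒ C
  [6] b1 r13: had r13 ⇒ H
  [7] b0 r11: had r7 ⇒ C
  [8] b0 r6: had r11 ⇒ C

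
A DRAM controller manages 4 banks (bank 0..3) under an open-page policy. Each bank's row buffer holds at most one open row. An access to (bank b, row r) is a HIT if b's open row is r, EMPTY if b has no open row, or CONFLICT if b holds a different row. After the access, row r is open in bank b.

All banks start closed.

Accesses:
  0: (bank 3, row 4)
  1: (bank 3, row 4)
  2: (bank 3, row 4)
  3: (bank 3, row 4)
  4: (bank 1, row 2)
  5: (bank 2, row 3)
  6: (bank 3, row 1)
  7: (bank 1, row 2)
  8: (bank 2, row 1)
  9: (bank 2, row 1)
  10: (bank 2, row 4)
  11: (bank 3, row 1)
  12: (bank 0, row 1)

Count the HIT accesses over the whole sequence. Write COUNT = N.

COUNT = 6

#0 (3,4) E
#1 (3,4) H  (was 4)
#2 (3,4) H  (was 4)
#3 (3,4) H  (was 4)
#4 (1,2) E
#5 (2,3) E
#6 (3,1) C  (was 4)
#7 (1,2) H  (was 2)
#8 (2,1) C  (was 3)
#9 (2,1) H  (was 1)
#10 (2,4) C  (was 1)
#11 (3,1) H  (was 1)
#12 (0,1) E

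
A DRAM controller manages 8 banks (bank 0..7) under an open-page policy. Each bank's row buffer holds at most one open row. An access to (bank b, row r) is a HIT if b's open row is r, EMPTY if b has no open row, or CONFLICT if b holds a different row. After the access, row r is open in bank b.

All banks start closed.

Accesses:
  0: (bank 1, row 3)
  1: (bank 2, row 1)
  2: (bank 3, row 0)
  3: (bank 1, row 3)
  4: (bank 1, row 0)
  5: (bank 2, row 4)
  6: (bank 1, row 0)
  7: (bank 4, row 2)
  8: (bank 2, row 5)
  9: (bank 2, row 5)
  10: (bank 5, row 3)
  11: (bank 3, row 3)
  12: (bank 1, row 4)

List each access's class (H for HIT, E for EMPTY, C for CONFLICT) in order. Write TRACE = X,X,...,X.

  [0] b1 r3: no row ⇒ E
  [1] b2 r1: no row ⇒ E
  [2] b3 r0: no row ⇒ E
  [3] b1 r3: had r3 ⇒ H
  [4] b1 r0: had r3 ⇒ C
  [5] b2 r4: had r1 ⇒ C
  [6] b1 r0: had r0 ⇒ H
  [7] b4 r2: no row ⇒ E
  [8] b2 r5: had r4 ⇒ C
  [9] b2 r5: had r5 ⇒ H
  [10] b5 r3: no row ⇒ E
  [11] b3 r3: had r0 ⇒ C
  [12] b1 r4: had r0 ⇒ C

TRACE = E,E,E,H,C,C,H,E,C,H,E,C,C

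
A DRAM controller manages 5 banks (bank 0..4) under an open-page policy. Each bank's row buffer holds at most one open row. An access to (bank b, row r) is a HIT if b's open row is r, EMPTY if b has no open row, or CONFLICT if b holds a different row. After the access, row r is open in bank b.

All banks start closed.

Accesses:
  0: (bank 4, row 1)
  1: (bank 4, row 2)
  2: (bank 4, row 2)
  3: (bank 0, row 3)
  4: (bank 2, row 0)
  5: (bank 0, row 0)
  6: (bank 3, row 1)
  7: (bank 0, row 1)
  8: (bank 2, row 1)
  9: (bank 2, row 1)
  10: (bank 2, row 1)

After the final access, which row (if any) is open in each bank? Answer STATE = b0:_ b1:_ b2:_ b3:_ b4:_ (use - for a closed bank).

step 0: bank4 None->1 [EMPTY]
step 1: bank4 1->2 [CONFLICT]
step 2: bank4 2->2 [HIT]
step 3: bank0 None->3 [EMPTY]
step 4: bank2 None->0 [EMPTY]
step 5: bank0 3->0 [CONFLICT]
step 6: bank3 None->1 [EMPTY]
step 7: bank0 0->1 [CONFLICT]
step 8: bank2 0->1 [CONFLICT]
step 9: bank2 1->1 [HIT]
step 10: bank2 1->1 [HIT]

STATE = b0:1 b1:- b2:1 b3:1 b4:2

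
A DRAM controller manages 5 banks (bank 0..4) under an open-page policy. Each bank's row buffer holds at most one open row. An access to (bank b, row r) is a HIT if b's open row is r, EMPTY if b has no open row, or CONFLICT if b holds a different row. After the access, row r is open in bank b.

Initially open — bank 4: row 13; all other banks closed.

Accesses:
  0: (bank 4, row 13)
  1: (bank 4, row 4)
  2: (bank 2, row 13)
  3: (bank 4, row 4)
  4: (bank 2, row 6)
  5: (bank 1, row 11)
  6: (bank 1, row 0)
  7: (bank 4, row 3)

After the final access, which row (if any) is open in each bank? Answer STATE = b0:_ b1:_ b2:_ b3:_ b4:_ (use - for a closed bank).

STATE = b0:- b1:0 b2:6 b3:- b4:3

step 0: bank4 13->13 [HIT]
step 1: bank4 13->4 [CONFLICT]
step 2: bank2 None->13 [EMPTY]
step 3: bank4 4->4 [HIT]
step 4: bank2 13->6 [CONFLICT]
step 5: bank1 None->11 [EMPTY]
step 6: bank1 11->0 [CONFLICT]
step 7: bank4 4->3 [CONFLICT]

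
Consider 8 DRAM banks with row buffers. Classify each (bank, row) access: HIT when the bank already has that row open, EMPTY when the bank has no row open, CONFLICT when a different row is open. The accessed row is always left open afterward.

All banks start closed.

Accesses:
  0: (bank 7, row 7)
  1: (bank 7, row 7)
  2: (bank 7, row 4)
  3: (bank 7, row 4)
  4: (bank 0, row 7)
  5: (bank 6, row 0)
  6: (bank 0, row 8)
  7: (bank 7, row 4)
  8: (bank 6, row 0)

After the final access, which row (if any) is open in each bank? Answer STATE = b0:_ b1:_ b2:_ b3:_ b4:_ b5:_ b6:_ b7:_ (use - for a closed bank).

0: bank 7 row 7 — prev None → EMPTY
1: bank 7 row 7 — prev 7 → HIT
2: bank 7 row 4 — prev 7 → CONFLICT
3: bank 7 row 4 — prev 4 → HIT
4: bank 0 row 7 — prev None → EMPTY
5: bank 6 row 0 — prev None → EMPTY
6: bank 0 row 8 — prev 7 → CONFLICT
7: bank 7 row 4 — prev 4 → HIT
8: bank 6 row 0 — prev 0 → HIT

STATE = b0:8 b1:- b2:- b3:- b4:- b5:- b6:0 b7:4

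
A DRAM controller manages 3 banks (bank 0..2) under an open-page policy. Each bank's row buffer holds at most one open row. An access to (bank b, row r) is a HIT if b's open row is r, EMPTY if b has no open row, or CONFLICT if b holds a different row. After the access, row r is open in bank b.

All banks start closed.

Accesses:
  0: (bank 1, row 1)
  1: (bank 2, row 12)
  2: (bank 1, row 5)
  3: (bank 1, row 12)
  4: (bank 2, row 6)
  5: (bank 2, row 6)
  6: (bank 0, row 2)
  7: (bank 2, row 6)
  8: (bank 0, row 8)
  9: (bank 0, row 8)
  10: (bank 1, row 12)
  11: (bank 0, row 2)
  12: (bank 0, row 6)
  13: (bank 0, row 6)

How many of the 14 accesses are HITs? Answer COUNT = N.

step 0: bank1 None->1 [EMPTY]
step 1: bank2 None->12 [EMPTY]
step 2: bank1 1->5 [CONFLICT]
step 3: bank1 5->12 [CONFLICT]
step 4: bank2 12->6 [CONFLICT]
step 5: bank2 6->6 [HIT]
step 6: bank0 None->2 [EMPTY]
step 7: bank2 6->6 [HIT]
step 8: bank0 2->8 [CONFLICT]
step 9: bank0 8->8 [HIT]
step 10: bank1 12->12 [HIT]
step 11: bank0 8->2 [CONFLICT]
step 12: bank0 2->6 [CONFLICT]
step 13: bank0 6->6 [HIT]

COUNT = 5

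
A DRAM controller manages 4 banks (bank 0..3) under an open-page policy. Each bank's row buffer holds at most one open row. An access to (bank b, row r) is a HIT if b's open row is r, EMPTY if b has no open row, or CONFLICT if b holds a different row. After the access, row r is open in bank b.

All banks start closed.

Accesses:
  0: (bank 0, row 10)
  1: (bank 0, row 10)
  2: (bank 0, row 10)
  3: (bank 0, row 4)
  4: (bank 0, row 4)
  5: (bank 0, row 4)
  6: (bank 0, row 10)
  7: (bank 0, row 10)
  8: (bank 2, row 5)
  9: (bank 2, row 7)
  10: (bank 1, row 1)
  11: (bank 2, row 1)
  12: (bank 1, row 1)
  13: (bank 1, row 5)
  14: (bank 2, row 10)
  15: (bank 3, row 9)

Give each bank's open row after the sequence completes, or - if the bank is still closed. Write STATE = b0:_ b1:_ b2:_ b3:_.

#0 (0,10) E
#1 (0,10) H  (was 10)
#2 (0,10) H  (was 10)
#3 (0,4) C  (was 10)
#4 (0,4) H  (was 4)
#5 (0,4) H  (was 4)
#6 (0,10) C  (was 4)
#7 (0,10) H  (was 10)
#8 (2,5) E
#9 (2,7) C  (was 5)
#10 (1,1) E
#11 (2,1) C  (was 7)
#12 (1,1) H  (was 1)
#13 (1,5) C  (was 1)
#14 (2,10) C  (was 1)
#15 (3,9) E

STATE = b0:10 b1:5 b2:10 b3:9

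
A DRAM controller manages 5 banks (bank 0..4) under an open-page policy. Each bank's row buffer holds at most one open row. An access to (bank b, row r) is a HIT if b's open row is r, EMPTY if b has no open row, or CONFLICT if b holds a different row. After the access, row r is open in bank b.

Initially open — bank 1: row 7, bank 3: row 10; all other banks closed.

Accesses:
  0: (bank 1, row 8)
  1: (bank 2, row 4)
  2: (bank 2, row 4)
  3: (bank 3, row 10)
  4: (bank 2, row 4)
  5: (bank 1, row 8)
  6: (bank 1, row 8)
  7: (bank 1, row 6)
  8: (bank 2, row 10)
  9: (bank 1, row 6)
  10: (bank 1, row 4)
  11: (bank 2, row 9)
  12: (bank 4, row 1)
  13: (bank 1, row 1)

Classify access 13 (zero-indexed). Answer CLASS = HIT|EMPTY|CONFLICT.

CLASS = CONFLICT

step 0: bank1 7->8 [CONFLICT]
step 1: bank2 None->4 [EMPTY]
step 2: bank2 4->4 [HIT]
step 3: bank3 10->10 [HIT]
step 4: bank2 4->4 [HIT]
step 5: bank1 8->8 [HIT]
step 6: bank1 8->8 [HIT]
step 7: bank1 8->6 [CONFLICT]
step 8: bank2 4->10 [CONFLICT]
step 9: bank1 6->6 [HIT]
step 10: bank1 6->4 [CONFLICT]
step 11: bank2 10->9 [CONFLICT]
step 12: bank4 None->1 [EMPTY]
step 13: bank1 4->1 [CONFLICT]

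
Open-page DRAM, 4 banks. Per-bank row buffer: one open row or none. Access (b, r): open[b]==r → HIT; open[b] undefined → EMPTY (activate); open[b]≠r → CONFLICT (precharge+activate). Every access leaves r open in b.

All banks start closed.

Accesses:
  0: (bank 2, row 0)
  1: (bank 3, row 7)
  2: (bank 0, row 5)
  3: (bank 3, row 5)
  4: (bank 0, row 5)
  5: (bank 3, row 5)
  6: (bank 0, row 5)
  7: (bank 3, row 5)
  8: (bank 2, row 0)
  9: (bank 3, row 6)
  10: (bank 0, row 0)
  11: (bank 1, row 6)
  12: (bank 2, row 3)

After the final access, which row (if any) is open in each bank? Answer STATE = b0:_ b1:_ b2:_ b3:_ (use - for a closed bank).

step 0: bank2 None->0 [EMPTY]
step 1: bank3 None->7 [EMPTY]
step 2: bank0 None->5 [EMPTY]
step 3: bank3 7->5 [CONFLICT]
step 4: bank0 5->5 [HIT]
step 5: bank3 5->5 [HIT]
step 6: bank0 5->5 [HIT]
step 7: bank3 5->5 [HIT]
step 8: bank2 0->0 [HIT]
step 9: bank3 5->6 [CONFLICT]
step 10: bank0 5->0 [CONFLICT]
step 11: bank1 None->6 [EMPTY]
step 12: bank2 0->3 [CONFLICT]

STATE = b0:0 b1:6 b2:3 b3:6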